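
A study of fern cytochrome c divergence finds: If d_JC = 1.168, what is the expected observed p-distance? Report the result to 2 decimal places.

p = (3/4)(1 − e^(−4d/3)) = 0.75 × (1 − e^(-1.557333)) = 0.75 × (1 − 0.210697) = 0.591977.

0.59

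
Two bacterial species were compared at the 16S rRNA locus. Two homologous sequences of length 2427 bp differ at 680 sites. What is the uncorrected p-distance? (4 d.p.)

0.2802

p = 680/2427 = 0.280181… ≈ 0.2802 (to 4 d.p.).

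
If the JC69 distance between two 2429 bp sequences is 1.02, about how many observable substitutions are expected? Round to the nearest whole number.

1354

Invert JC69: p = (3/4)(1 − e^(−4d/3)) = 0.75 × (1 − e^(-1.36)) = 0.75 × (1 − 0.256661) = 0.557504.
Expected differing sites = pL ≈ 0.557504 × 2429 = 1354.177216 ≈ 1354.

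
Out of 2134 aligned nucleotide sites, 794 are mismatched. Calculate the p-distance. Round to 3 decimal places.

p = 794/2134 = 0.372071… ≈ 0.372 (to 3 d.p.).

0.372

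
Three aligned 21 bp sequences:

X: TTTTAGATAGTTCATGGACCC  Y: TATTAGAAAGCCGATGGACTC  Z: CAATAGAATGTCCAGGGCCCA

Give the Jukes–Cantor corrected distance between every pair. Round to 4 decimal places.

X–Y: 6/21 sites differ → p ≈ 0.285714, d = −0.75 ln(1 − 0.380952) = 0.359679 ≈ 0.3597.
X–Z: 9/21 sites differ → p ≈ 0.428571, d = −0.75 ln(1 − 0.571428) = 0.635472 ≈ 0.6355.
Y–Z: 9/21 sites differ → p ≈ 0.428571, d = −0.75 ln(1 − 0.571428) = 0.635472 ≈ 0.6355.

d(X,Y) = 0.3597, d(X,Z) = 0.6355, d(Y,Z) = 0.6355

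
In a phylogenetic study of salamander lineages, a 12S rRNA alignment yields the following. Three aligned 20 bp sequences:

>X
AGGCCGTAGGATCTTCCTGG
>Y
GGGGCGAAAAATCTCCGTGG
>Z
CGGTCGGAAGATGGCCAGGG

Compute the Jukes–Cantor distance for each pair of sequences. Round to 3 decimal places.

d(X,Y) = 0.471, d(X,Z) = 0.687, d(Y,Z) = 0.572

X–Y: 7/20 sites differ → p = 0.35, d = −0.75 ln(1 − 0.466667) = 0.471457 ≈ 0.471.
X–Z: 9/20 sites differ → p = 0.45, d = −0.75 ln(1 − 0.6) = 0.687218 ≈ 0.687.
Y–Z: 8/20 sites differ → p = 0.4, d = −0.75 ln(1 − 0.533333) = 0.571605 ≈ 0.572.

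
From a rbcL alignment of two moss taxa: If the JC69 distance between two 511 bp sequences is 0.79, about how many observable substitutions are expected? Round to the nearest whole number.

Invert JC69: p = (3/4)(1 − e^(−4d/3)) = 0.75 × (1 − e^(-1.053333)) = 0.75 × (1 − 0.348773) = 0.488420.
Expected differing sites = pL ≈ 0.488420 × 511 = 249.58262 ≈ 250.

250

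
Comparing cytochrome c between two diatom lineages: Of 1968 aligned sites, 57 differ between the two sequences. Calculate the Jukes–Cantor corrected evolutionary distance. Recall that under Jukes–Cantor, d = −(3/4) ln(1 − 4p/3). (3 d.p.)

p = 57/1968 ≈ 0.028963.
d = −(3/4) ln(1 − 4p/3) = −0.75 ln(1 − 0.038617) = −0.75 ln(0.961383)
  = −0.75 × (-0.039382) = 0.029537 substitutions/site.

0.030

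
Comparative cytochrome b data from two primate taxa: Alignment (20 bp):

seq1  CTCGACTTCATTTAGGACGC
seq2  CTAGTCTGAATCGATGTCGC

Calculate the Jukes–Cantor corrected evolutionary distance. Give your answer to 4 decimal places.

0.5716

The sequences differ at 8 of 20 sites (3, 5, 8, 9, 12, 13, 15, 17), so p = 8/20 = 0.4.
d = −(3/4) ln(1 − 4p/3) = −0.75 ln(1 − 0.533333) = −0.75 ln(0.466667)
  = −0.75 × (-0.762139) = 0.571604 substitutions/site.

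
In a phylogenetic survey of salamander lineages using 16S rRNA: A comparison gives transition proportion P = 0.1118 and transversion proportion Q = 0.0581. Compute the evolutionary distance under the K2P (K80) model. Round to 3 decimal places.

Under the Kimura two-parameter model, d = −½ ln(1 − 2P − Q) − ¼ ln(1 − 2Q).
1 − 2P − Q = 0.7183, giving −½ ln(0.7183) = 0.165434.
1 − 2Q = 0.8838, giving −¼ ln(0.8838) = 0.030881.
d = 0.165434 + 0.030881 = 0.196315.

0.196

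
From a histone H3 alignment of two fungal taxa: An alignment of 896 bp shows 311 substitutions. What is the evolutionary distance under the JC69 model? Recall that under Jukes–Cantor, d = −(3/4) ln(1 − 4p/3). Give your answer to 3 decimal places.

p = 311/896 ≈ 0.347098.
d = −(3/4) ln(1 − 4p/3) = −0.75 ln(1 − 0.462797) = −0.75 ln(0.537203)
  = −0.75 × (-0.621379) = 0.466034 substitutions/site.

0.466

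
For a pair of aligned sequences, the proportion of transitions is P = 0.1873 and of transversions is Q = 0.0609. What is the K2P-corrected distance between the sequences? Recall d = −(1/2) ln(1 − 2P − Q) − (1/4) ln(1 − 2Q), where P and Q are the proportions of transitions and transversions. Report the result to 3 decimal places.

Under the Kimura two-parameter model, d = −½ ln(1 − 2P − Q) − ¼ ln(1 − 2Q).
1 − 2P − Q = 0.5645, giving −½ ln(0.5645) = 0.285907.
1 − 2Q = 0.8782, giving −¼ ln(0.8782) = 0.032470.
d = 0.285907 + 0.032470 = 0.318377.

0.318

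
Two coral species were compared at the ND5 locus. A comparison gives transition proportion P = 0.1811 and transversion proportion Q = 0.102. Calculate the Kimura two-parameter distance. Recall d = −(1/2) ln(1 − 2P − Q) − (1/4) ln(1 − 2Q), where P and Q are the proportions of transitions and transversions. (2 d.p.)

0.37

Under the Kimura two-parameter model, d = −½ ln(1 − 2P − Q) − ¼ ln(1 − 2Q).
1 − 2P − Q = 0.5358, giving −½ ln(0.5358) = 0.311997.
1 − 2Q = 0.796, giving −¼ ln(0.796) = 0.057039.
d = 0.311997 + 0.057039 = 0.369036.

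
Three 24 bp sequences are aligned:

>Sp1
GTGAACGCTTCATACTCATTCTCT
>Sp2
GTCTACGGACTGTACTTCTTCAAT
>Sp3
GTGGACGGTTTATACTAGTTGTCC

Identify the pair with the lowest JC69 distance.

Sp1–Sp2: 11/24 differ, p = 0.458, d = 0.708.
Sp1–Sp3: 7/24 differ, p = 0.292, d = 0.369.
Sp2–Sp3: 11/24 differ, p = 0.458, d = 0.708.
The smallest distance is between Sp1 and Sp3.

Sp1 and Sp3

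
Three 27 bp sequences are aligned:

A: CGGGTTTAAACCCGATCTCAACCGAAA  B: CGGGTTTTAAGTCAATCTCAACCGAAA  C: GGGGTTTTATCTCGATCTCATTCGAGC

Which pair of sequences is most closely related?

A and B

A–B: 4/27 differ, p = 0.148, d = 0.165.
A–C: 8/27 differ, p = 0.296, d = 0.377.
B–C: 8/27 differ, p = 0.296, d = 0.377.
The smallest distance is between A and B.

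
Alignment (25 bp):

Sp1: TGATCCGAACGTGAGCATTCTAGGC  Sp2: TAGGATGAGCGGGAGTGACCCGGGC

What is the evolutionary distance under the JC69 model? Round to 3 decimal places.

0.886

The sequences differ at 13 of 25 sites, so p = 13/25 = 0.52.
d = −(3/4) ln(1 − 4p/3) = −0.75 ln(1 − 0.693333) = −0.75 ln(0.306667)
  = −0.75 × (-1.181993) = 0.886495 substitutions/site.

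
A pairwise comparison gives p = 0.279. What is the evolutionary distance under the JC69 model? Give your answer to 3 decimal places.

d = −(3/4) ln(1 − 4p/3) = −0.75 ln(1 − 0.372) = −0.75 ln(0.628)
  = −0.75 × (-0.465215) = 0.348911 substitutions/site.

0.349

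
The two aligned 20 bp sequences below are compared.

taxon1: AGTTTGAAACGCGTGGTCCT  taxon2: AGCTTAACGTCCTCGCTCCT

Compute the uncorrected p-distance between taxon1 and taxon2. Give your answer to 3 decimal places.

The sequences differ at 9 of 20 positions (sites 3, 6, 8, 9, 10, 11, 13, 14, 16).
p = 9/20 = 0.450.

0.450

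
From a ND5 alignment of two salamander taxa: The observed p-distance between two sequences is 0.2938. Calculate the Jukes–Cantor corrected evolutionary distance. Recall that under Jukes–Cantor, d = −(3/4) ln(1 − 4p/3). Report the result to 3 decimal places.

d = −(3/4) ln(1 − 4p/3) = −0.75 ln(1 − 0.391733) = −0.75 ln(0.608267)
  = −0.75 × (-0.497141) = 0.372856 substitutions/site.

0.373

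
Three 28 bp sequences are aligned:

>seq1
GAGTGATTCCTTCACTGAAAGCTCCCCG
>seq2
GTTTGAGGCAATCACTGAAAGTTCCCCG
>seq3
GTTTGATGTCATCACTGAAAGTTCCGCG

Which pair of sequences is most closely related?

seq1–seq2: 7/28 differ, p = 0.250, d = 0.304.
seq1–seq3: 7/28 differ, p = 0.250, d = 0.304.
seq2–seq3: 4/28 differ, p = 0.143, d = 0.158.
The smallest distance is between seq2 and seq3.

seq2 and seq3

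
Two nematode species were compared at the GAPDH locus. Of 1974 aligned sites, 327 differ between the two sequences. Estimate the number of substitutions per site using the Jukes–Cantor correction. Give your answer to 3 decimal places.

p = 327/1974 ≈ 0.165653.
d = −(3/4) ln(1 − 4p/3) = −0.75 ln(1 − 0.220871) = −0.75 ln(0.779129)
  = −0.75 × (-0.249579) = 0.187184 substitutions/site.

0.187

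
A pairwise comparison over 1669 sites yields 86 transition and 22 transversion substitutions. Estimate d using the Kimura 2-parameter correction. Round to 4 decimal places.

0.0685

P = 86/1669 ≈ 0.051528 and Q = 22/1669 ≈ 0.013182.
Under the Kimura two-parameter model, d = −½ ln(1 − 2P − Q) − ¼ ln(1 − 2Q).
1 − 2P − Q = 0.883762, giving −½ ln(0.883762) = 0.061784.
1 − 2Q = 0.973636, giving −¼ ln(0.973636) = 0.006679.
d = 0.061784 + 0.006679 = 0.068463.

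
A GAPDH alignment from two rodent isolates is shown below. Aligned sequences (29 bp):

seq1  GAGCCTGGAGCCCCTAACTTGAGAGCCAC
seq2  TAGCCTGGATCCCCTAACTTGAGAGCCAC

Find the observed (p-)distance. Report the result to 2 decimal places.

The sequences differ at 2 of 29 positions (sites 1, 10).
p = 2/29 = 0.068965… ≈ 0.07 (to 2 d.p.).

0.07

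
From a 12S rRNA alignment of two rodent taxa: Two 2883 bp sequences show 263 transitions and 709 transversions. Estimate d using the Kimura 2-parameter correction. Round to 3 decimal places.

0.449

P = 263/2883 ≈ 0.091224 and Q = 709/2883 ≈ 0.245924.
Under the Kimura two-parameter model, d = −½ ln(1 − 2P − Q) − ¼ ln(1 − 2Q).
1 − 2P − Q = 0.571628, giving −½ ln(0.571628) = 0.279633.
1 − 2Q = 0.508152, giving −¼ ln(0.508152) = 0.169244.
d = 0.279633 + 0.169244 = 0.448877.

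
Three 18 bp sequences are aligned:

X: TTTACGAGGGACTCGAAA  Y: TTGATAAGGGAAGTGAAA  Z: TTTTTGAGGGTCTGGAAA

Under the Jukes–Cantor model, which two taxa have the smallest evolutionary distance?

X and Z

X–Y: 6/18 differ, p = 0.333, d = 0.441.
X–Z: 4/18 differ, p = 0.222, d = 0.264.
Y–Z: 7/18 differ, p = 0.389, d = 0.548.
The smallest distance is between X and Z.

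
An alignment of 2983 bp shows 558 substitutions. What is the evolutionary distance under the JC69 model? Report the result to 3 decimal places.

0.215

p = 558/2983 ≈ 0.18706.
d = −(3/4) ln(1 − 4p/3) = −0.75 ln(1 − 0.249413) = −0.75 ln(0.750587)
  = −0.75 × (-0.286900) = 0.215175 substitutions/site.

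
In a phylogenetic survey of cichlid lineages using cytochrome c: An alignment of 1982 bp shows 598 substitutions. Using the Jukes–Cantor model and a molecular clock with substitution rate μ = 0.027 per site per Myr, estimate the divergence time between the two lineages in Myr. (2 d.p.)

p = 598/1982 ≈ 0.301715.
d = −(3/4) ln(1 − 4p/3) = −0.75 ln(1 − 0.402287) = −0.75 ln(0.597713)
  = −0.75 × (-0.514645) = 0.385984 substitutions/site.
Under a molecular clock d = 2μt, so t = d/(2μ) = 0.385984 / (2 × 0.027) = 7.15 Myr.

7.15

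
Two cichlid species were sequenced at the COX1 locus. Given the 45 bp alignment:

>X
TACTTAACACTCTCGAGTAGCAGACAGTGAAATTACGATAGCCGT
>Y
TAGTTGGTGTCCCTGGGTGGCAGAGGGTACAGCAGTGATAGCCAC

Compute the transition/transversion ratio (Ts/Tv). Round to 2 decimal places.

Transitions are A↔G and C↔T; transversions are all other mismatches.
Transitions: 18. Transversions: 4.
R = 18/4 = 4.50.

4.50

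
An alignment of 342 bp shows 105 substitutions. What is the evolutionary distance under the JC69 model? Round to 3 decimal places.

0.395

p = 105/342 ≈ 0.307018.
d = −(3/4) ln(1 − 4p/3) = −0.75 ln(1 − 0.409357) = −0.75 ln(0.590643)
  = −0.75 × (-0.526544) = 0.394908 substitutions/site.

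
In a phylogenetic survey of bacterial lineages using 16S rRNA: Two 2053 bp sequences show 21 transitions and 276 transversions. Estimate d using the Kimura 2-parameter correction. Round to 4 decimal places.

0.1624

P = 21/2053 ≈ 0.010229 and Q = 276/2053 ≈ 0.134437.
Under the Kimura two-parameter model, d = −½ ln(1 − 2P − Q) − ¼ ln(1 − 2Q).
1 − 2P − Q = 0.845105, giving −½ ln(0.845105) = 0.084147.
1 − 2Q = 0.731126, giving −¼ ln(0.731126) = 0.078292.
d = 0.084147 + 0.078292 = 0.162439.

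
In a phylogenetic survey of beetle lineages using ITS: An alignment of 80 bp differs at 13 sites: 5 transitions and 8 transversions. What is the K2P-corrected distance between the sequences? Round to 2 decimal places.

P = 5/80 = 0.0625 and Q = 8/80 = 0.1.
Under the Kimura two-parameter model, d = −½ ln(1 − 2P − Q) − ¼ ln(1 − 2Q).
1 − 2P − Q = 0.775, giving −½ ln(0.775) = 0.127446.
1 − 2Q = 0.8, giving −¼ ln(0.8) = 0.055786.
d = 0.127446 + 0.055786 = 0.183232.

0.18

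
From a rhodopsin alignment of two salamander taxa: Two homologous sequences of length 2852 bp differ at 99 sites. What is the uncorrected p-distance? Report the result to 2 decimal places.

p = 99/2852 = 0.034712… ≈ 0.03 (to 2 d.p.).

0.03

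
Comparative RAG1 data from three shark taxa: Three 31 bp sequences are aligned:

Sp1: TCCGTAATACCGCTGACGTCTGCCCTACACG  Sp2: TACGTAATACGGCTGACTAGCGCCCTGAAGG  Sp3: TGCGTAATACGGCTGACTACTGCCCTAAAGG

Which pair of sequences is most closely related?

Sp2 and Sp3

Sp1–Sp2: 9/31 differ, p = 0.290, d = 0.367.
Sp1–Sp3: 6/31 differ, p = 0.194, d = 0.224.
Sp2–Sp3: 4/31 differ, p = 0.129, d = 0.142.
The smallest distance is between Sp2 and Sp3.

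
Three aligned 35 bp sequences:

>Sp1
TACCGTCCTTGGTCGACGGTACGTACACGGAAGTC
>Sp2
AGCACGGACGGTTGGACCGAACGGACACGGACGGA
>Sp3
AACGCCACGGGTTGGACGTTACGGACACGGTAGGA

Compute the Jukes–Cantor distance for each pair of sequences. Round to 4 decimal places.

d(Sp1,Sp2) = 0.7823, d(Sp1,Sp3) = 0.5716, d(Sp2,Sp3) = 0.4073

Sp1–Sp2: 17/35 sites differ → p ≈ 0.485714, d = −0.75 ln(1 − 0.647619) = 0.782282 ≈ 0.7823.
Sp1–Sp3: 14/35 sites differ → p = 0.4, d = −0.75 ln(1 − 0.533333) = 0.571605 ≈ 0.5716.
Sp2–Sp3: 11/35 sites differ → p ≈ 0.314286, d = −0.75 ln(1 − 0.419048) = 0.407315 ≈ 0.4073.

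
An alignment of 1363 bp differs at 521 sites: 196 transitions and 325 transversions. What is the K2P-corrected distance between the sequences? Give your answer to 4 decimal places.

0.5353

P = 196/1363 ≈ 0.1438 and Q = 325/1363 ≈ 0.238445.
Under the Kimura two-parameter model, d = −½ ln(1 − 2P − Q) − ¼ ln(1 − 2Q).
1 − 2P − Q = 0.473955, giving −½ ln(0.473955) = 0.373321.
1 − 2Q = 0.52311, giving −¼ ln(0.52311) = 0.161991.
d = 0.373321 + 0.161991 = 0.535312.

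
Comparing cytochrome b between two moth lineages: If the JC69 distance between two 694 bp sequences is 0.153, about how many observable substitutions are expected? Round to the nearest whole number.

96

Invert JC69: p = (3/4)(1 − e^(−4d/3)) = 0.75 × (1 − e^(-0.204)) = 0.75 × (1 − 0.815462) = 0.138404.
Expected differing sites = pL ≈ 0.138404 × 694 = 96.052376 ≈ 96.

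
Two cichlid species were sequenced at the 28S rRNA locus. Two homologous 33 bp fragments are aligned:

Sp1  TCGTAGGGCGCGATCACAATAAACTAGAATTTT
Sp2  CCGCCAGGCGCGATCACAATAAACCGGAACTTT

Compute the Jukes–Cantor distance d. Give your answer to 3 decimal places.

The sequences differ at 7 of 33 sites (1, 4, 5, 6, 25, 26, 30), so p = 7/33 ≈ 0.212121.
d = −(3/4) ln(1 − 4p/3) = −0.75 ln(1 − 0.282828) = −0.75 ln(0.717172)
  = −0.75 × (-0.332440) = 0.249330 substitutions/site.

0.249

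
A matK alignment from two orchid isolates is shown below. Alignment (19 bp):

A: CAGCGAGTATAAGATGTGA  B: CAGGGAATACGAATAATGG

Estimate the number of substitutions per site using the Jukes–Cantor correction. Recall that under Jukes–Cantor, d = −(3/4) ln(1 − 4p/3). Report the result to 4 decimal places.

0.7489

The sequences differ at 9 of 19 sites (4, 7, 10, 11, 13, 14, 15, 16, 19), so p = 9/19 ≈ 0.473684.
d = −(3/4) ln(1 − 4p/3) = −0.75 ln(1 − 0.631579) = −0.75 ln(0.368421)
  = −0.75 × (-0.998529) = 0.748897 substitutions/site.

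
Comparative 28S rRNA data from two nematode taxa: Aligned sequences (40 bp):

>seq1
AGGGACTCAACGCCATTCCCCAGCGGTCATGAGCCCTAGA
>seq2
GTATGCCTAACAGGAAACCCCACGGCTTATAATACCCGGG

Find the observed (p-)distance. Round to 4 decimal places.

The sequences differ at 22 of 40 positions.
p = 22/40 = 0.5500.

0.5500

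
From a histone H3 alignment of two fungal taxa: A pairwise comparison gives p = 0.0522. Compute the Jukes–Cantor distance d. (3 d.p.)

0.054

d = −(3/4) ln(1 − 4p/3) = −0.75 ln(1 − 0.0696) = −0.75 ln(0.9304)
  = −0.75 × (-0.072141) = 0.054106 substitutions/site.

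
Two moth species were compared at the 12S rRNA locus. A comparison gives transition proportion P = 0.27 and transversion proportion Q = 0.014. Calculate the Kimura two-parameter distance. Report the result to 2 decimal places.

0.41

Under the Kimura two-parameter model, d = −½ ln(1 − 2P − Q) − ¼ ln(1 − 2Q).
1 − 2P − Q = 0.446, giving −½ ln(0.446) = 0.403718.
1 − 2Q = 0.972, giving −¼ ln(0.972) = 0.007100.
d = 0.403718 + 0.007100 = 0.410818.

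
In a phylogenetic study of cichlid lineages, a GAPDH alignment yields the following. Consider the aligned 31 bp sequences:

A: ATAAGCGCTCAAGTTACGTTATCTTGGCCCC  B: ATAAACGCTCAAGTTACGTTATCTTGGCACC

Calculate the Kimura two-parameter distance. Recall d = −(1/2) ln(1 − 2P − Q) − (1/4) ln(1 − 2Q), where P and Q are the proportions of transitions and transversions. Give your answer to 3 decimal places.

0.068

Of 31 sites, 1 differences are transitions and 1 are transversions, so P = 1/31 ≈ 0.032258 and Q = 1/31 ≈ 0.032258.
Under the Kimura two-parameter model, d = −½ ln(1 − 2P − Q) − ¼ ln(1 − 2Q).
1 − 2P − Q = 0.903226, giving −½ ln(0.903226) = 0.050891.
1 − 2Q = 0.935484, giving −¼ ln(0.935484) = 0.016673.
d = 0.050891 + 0.016673 = 0.067564.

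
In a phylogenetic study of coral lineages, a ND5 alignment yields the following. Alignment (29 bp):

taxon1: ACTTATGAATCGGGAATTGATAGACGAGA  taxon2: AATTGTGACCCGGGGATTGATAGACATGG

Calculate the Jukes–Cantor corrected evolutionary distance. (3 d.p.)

The sequences differ at 8 of 29 sites (2, 5, 9, 10, 15, 26, 27, 29), so p = 8/29 ≈ 0.275862.
d = −(3/4) ln(1 − 4p/3) = −0.75 ln(1 − 0.367816) = −0.75 ln(0.632184)
  = −0.75 × (-0.458575) = 0.343931 substitutions/site.

0.344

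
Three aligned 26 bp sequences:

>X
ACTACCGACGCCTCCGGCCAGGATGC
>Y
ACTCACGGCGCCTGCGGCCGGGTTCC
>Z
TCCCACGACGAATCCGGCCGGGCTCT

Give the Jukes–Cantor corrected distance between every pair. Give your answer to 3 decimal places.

X–Y: 7/26 sites differ → p ≈ 0.269231, d = −0.75 ln(1 − 0.358975) = 0.333515 ≈ 0.334.
X–Z: 10/26 sites differ → p ≈ 0.384615, d = −0.75 ln(1 − 0.51282) = 0.539341 ≈ 0.539.
Y–Z: 8/26 sites differ → p ≈ 0.307692, d = −0.75 ln(1 − 0.410256) = 0.396050 ≈ 0.396.

d(X,Y) = 0.334, d(X,Z) = 0.539, d(Y,Z) = 0.396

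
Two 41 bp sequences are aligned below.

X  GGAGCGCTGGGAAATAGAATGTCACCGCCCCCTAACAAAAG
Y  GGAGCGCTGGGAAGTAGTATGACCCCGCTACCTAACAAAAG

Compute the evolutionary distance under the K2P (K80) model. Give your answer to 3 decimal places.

Of 41 sites, 2 differences are transitions and 4 are transversions, so P = 2/41 ≈ 0.04878 and Q = 4/41 ≈ 0.097561.
Under the Kimura two-parameter model, d = −½ ln(1 − 2P − Q) − ¼ ln(1 − 2Q).
1 − 2P − Q = 0.804879, giving −½ ln(0.804879) = 0.108532.
1 − 2Q = 0.804878, giving −¼ ln(0.804878) = 0.054266.
d = 0.108532 + 0.054266 = 0.162798.

0.163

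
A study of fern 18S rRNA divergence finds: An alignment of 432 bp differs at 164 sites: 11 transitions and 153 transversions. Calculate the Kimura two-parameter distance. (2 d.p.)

P = 11/432 ≈ 0.025463 and Q = 153/432 ≈ 0.354167.
Under the Kimura two-parameter model, d = −½ ln(1 − 2P − Q) − ¼ ln(1 − 2Q).
1 − 2P − Q = 0.594907, giving −½ ln(0.594907) = 0.259675.
1 − 2Q = 0.291666, giving −¼ ln(0.291666) = 0.308036.
d = 0.259675 + 0.308036 = 0.567711.

0.57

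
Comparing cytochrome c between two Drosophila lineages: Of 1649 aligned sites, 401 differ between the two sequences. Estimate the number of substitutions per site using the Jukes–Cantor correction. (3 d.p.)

0.294

p = 401/1649 ≈ 0.243178.
d = −(3/4) ln(1 − 4p/3) = −0.75 ln(1 − 0.324237) = −0.75 ln(0.675763)
  = −0.75 × (-0.391913) = 0.293935 substitutions/site.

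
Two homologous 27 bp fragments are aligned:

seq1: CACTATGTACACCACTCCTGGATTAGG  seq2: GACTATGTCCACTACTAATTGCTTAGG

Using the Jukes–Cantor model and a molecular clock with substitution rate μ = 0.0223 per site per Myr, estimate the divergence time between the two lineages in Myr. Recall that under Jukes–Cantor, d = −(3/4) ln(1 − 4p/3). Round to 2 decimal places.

7.13

The sequences differ at 7 of 27 sites (1, 9, 13, 17, 18, 20, 22), so p = 7/27 ≈ 0.259259.
d = −(3/4) ln(1 − 4p/3) = −0.75 ln(1 − 0.345679) = −0.75 ln(0.654321)
  = −0.75 × (-0.424157) = 0.318118 substitutions/site.
Under a molecular clock d = 2μt, so t = d/(2μ) = 0.318118 / (2 × 0.0223) = 7.13 Myr.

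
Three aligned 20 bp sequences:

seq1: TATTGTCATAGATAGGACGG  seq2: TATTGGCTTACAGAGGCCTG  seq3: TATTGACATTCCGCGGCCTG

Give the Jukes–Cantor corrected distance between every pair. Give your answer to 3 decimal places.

seq1–seq2: 6/20 sites differ → p = 0.3, d = −0.75 ln(1 − 0.4) = 0.383119 ≈ 0.383.
seq1–seq3: 8/20 sites differ → p = 0.4, d = −0.75 ln(1 − 0.533333) = 0.571605 ≈ 0.572.
seq2–seq3: 5/20 sites differ → p = 0.25, d = −0.75 ln(1 − 0.333333) = 0.304098 ≈ 0.304.

d(seq1,seq2) = 0.383, d(seq1,seq3) = 0.572, d(seq2,seq3) = 0.304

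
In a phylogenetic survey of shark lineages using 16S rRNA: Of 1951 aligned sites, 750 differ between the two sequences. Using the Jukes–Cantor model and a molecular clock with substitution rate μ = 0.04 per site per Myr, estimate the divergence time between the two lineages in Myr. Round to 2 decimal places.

6.74

p = 750/1951 ≈ 0.384418.
d = −(3/4) ln(1 − 4p/3) = −0.75 ln(1 − 0.512557) = −0.75 ln(0.487443)
  = −0.75 × (-0.718582) = 0.538937 substitutions/site.
Under a molecular clock d = 2μt, so t = d/(2μ) = 0.538937 / (2 × 0.04) = 6.74 Myr.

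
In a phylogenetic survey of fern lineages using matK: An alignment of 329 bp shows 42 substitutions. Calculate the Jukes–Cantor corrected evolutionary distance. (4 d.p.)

0.1399

p = 42/329 ≈ 0.12766.
d = −(3/4) ln(1 − 4p/3) = −0.75 ln(1 − 0.170213) = −0.75 ln(0.829787)
  = −0.75 × (-0.186586) = 0.139940 substitutions/site.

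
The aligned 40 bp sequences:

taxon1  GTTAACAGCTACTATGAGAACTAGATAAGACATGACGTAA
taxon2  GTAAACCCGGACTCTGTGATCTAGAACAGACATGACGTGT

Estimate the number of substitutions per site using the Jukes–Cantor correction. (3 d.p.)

0.383

The sequences differ at 12 of 40 sites, so p = 12/40 = 0.3.
d = −(3/4) ln(1 − 4p/3) = −0.75 ln(1 − 0.4) = −0.75 ln(0.6)
  = −0.75 × (-0.510826) = 0.383120 substitutions/site.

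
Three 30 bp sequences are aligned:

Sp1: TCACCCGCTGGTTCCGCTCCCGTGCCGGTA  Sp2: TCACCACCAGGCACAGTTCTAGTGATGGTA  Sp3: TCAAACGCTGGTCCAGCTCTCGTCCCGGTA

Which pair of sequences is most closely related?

Sp1–Sp2: 11/30 differ, p = 0.367, d = 0.503.
Sp1–Sp3: 6/30 differ, p = 0.200, d = 0.233.
Sp2–Sp3: 12/30 differ, p = 0.400, d = 0.572.
The smallest distance is between Sp1 and Sp3.

Sp1 and Sp3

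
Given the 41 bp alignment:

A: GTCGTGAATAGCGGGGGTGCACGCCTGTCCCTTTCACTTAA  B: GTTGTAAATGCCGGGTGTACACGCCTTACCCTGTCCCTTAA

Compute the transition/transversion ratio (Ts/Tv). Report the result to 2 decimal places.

0.67

Transitions are A↔G and C↔T; transversions are all other mismatches.
Transitions: 4. Transversions: 6.
R = 4/6 = 0.666666… ≈ 0.67 (to 2 d.p.).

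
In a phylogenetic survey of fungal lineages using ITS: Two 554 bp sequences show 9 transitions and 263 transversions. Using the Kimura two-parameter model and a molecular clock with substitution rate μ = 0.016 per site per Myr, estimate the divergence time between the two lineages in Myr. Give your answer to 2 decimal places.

P = 9/554 ≈ 0.016245 and Q = 263/554 ≈ 0.474729.
Under the Kimura two-parameter model, d = −½ ln(1 − 2P − Q) − ¼ ln(1 − 2Q).
1 − 2P − Q = 0.492781, giving −½ ln(0.492781) = 0.353845.
1 − 2Q = 0.050542, giving −¼ ln(0.050542) = 0.746238.
d = 0.353845 + 0.746238 = 1.100083.
Under a molecular clock d = 2μt, so t = d/(2μ) = 1.100083 / (2 × 0.016) = 34.38 Myr.

34.38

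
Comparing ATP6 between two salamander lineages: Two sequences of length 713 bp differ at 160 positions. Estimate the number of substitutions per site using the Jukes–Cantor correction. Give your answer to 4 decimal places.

0.2667

p = 160/713 ≈ 0.224404.
d = −(3/4) ln(1 − 4p/3) = −0.75 ln(1 − 0.299205) = −0.75 ln(0.700795)
  = −0.75 × (-0.355540) = 0.266655 substitutions/site.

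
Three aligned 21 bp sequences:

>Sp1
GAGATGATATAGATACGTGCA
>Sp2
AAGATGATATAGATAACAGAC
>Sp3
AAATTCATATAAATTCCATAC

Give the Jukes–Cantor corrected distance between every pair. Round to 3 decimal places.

d(Sp1,Sp2) = 0.360, d(Sp1,Sp3) = 0.899, d(Sp2,Sp3) = 0.441

Sp1–Sp2: 6/21 sites differ → p ≈ 0.285714, d = −0.75 ln(1 − 0.380952) = 0.359679 ≈ 0.360.
Sp1–Sp3: 11/21 sites differ → p ≈ 0.52381, d = −0.75 ln(1 − 0.698413) = 0.899023 ≈ 0.899.
Sp2–Sp3: 7/21 sites differ → p ≈ 0.333333, d = −0.75 ln(1 − 0.444444) = 0.440839 ≈ 0.441.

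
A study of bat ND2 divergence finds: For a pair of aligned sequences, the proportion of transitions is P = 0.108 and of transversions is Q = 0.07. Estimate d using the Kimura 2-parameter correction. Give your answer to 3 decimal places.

Under the Kimura two-parameter model, d = −½ ln(1 − 2P − Q) − ¼ ln(1 − 2Q).
1 − 2P − Q = 0.714, giving −½ ln(0.714) = 0.168436.
1 − 2Q = 0.86, giving −¼ ln(0.86) = 0.037706.
d = 0.168436 + 0.037706 = 0.206142.

0.206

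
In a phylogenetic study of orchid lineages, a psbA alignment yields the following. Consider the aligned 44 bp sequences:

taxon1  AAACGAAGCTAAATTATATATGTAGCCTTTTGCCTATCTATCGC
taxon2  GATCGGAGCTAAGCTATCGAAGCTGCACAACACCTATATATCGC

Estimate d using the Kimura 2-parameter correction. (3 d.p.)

0.551

Of 44 sites, 8 differences are transitions and 9 are transversions, so P = 8/44 ≈ 0.181818 and Q = 9/44 ≈ 0.204545.
Under the Kimura two-parameter model, d = −½ ln(1 − 2P − Q) − ¼ ln(1 − 2Q).
1 − 2P − Q = 0.431819, giving −½ ln(0.431819) = 0.419874.
1 − 2Q = 0.59091, giving −¼ ln(0.59091) = 0.131523.
d = 0.419874 + 0.131523 = 0.551397.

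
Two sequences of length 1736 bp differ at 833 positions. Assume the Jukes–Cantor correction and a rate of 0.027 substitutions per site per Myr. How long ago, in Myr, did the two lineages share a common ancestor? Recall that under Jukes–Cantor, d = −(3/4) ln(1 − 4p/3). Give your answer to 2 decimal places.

p = 833/1736 ≈ 0.479839.
d = −(3/4) ln(1 − 4p/3) = −0.75 ln(1 − 0.639785) = −0.75 ln(0.360215)
  = −0.75 × (-1.021054) = 0.765791 substitutions/site.
Under a molecular clock d = 2μt, so t = d/(2μ) = 0.765791 / (2 × 0.027) = 14.18 Myr.

14.18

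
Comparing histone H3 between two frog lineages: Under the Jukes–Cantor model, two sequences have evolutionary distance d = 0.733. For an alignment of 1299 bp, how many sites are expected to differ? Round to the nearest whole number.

Invert JC69: p = (3/4)(1 − e^(−4d/3)) = 0.75 × (1 − e^(-0.977333)) = 0.75 × (1 − 0.376313) = 0.467765.
Expected differing sites = pL ≈ 0.467765 × 1299 = 607.626735 ≈ 608.

608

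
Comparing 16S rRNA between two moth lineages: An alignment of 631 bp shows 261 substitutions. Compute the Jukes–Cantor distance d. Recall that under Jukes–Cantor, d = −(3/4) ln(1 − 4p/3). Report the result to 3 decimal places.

p = 261/631 ≈ 0.413629.
d = −(3/4) ln(1 − 4p/3) = −0.75 ln(1 − 0.551505) = −0.75 ln(0.448495)
  = −0.75 × (-0.801858) = 0.601394 substitutions/site.

0.601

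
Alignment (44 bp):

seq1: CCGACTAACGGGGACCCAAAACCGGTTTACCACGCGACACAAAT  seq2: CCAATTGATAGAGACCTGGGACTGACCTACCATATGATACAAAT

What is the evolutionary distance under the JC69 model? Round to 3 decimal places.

0.591

The sequences differ at 18 of 44 sites, so p = 18/44 ≈ 0.409091.
d = −(3/4) ln(1 − 4p/3) = −0.75 ln(1 − 0.545455) = −0.75 ln(0.454545)
  = −0.75 × (-0.788458) = 0.591344 substitutions/site.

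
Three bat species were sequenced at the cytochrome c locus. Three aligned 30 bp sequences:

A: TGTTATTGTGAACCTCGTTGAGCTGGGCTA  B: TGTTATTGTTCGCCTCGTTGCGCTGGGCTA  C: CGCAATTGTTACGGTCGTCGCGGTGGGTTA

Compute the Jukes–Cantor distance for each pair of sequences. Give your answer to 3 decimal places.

A–B: 4/30 sites differ → p ≈ 0.133333, d = −0.75 ln(1 − 0.177777) = 0.146808 ≈ 0.147.
A–C: 11/30 sites differ → p ≈ 0.366667, d = −0.75 ln(1 − 0.488889) = 0.503376 ≈ 0.503.
B–C: 10/30 sites differ → p ≈ 0.333333, d = −0.75 ln(1 − 0.444444) = 0.440839 ≈ 0.441.

d(A,B) = 0.147, d(A,C) = 0.503, d(B,C) = 0.441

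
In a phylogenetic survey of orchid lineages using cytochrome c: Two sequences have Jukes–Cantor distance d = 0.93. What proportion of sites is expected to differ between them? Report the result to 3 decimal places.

0.533

p = (3/4)(1 − e^(−4d/3)) = 0.75 × (1 − e^(-1.24)) = 0.75 × (1 − 0.289384) = 0.532962.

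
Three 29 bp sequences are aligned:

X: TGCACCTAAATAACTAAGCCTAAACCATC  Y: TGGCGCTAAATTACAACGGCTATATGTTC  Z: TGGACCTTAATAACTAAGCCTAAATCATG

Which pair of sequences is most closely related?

X–Y: 11/29 differ, p = 0.379, d = 0.529.
X–Z: 4/29 differ, p = 0.138, d = 0.152.
Y–Z: 11/29 differ, p = 0.379, d = 0.529.
The smallest distance is between X and Z.

X and Z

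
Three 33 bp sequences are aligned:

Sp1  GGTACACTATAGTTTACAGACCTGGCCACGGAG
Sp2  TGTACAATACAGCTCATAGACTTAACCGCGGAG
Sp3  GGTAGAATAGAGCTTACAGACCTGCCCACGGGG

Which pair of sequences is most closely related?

Sp1–Sp2: 10/33 differ, p = 0.303, d = 0.388.
Sp1–Sp3: 6/33 differ, p = 0.182, d = 0.208.
Sp2–Sp3: 10/33 differ, p = 0.303, d = 0.388.
The smallest distance is between Sp1 and Sp3.

Sp1 and Sp3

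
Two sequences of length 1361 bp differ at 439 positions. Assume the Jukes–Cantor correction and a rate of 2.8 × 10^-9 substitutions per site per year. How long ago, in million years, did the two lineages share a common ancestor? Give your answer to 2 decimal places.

75.30

p = 439/1361 ≈ 0.322557.
d = −(3/4) ln(1 − 4p/3) = −0.75 ln(1 − 0.430076) = −0.75 ln(0.569924)
  = −0.75 × (-0.562252) = 0.421689 substitutions/site.
Under a molecular clock d = 2μt, so t = d/(2μ) = 0.421689 / (2 × 2.8 × 10^-9) = 75.30 million years.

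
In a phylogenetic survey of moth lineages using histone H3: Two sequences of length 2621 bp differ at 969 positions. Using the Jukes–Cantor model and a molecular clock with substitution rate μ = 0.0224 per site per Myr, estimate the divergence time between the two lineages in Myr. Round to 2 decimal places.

11.37

p = 969/2621 ≈ 0.369706.
d = −(3/4) ln(1 − 4p/3) = −0.75 ln(1 − 0.492941) = −0.75 ln(0.507059)
  = −0.75 × (-0.679128) = 0.509346 substitutions/site.
Under a molecular clock d = 2μt, so t = d/(2μ) = 0.509346 / (2 × 0.0224) = 11.37 Myr.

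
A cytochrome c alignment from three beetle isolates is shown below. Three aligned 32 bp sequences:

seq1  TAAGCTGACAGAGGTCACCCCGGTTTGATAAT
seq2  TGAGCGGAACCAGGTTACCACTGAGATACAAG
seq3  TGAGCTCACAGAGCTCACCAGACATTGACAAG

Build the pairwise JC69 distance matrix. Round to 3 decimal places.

seq1–seq2: 14/32 sites differ → p = 0.4375, d = −0.75 ln(1 − 0.583333) = 0.656601 ≈ 0.657.
seq1–seq3: 10/32 sites differ → p = 0.3125, d = −0.75 ln(1 − 0.416667) = 0.404248 ≈ 0.404.
seq2–seq3: 13/32 sites differ → p = 0.40625, d = −0.75 ln(1 − 0.541667) = 0.585119 ≈ 0.585.

d(seq1,seq2) = 0.657, d(seq1,seq3) = 0.404, d(seq2,seq3) = 0.585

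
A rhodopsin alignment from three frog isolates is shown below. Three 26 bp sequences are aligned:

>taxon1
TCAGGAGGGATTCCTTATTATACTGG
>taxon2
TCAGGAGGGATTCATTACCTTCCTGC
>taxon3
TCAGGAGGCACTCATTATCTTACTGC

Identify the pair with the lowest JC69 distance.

taxon1–taxon2: 6/26 differ, p = 0.231, d = 0.276.
taxon1–taxon3: 6/26 differ, p = 0.231, d = 0.276.
taxon2–taxon3: 4/26 differ, p = 0.154, d = 0.172.
The smallest distance is between taxon2 and taxon3.

taxon2 and taxon3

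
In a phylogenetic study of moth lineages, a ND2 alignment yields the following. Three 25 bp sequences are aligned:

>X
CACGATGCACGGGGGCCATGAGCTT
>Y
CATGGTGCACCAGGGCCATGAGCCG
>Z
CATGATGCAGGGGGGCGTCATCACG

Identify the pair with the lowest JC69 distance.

X–Y: 6/25 differ, p = 0.240, d = 0.289.
X–Z: 11/25 differ, p = 0.440, d = 0.663.
Y–Z: 11/25 differ, p = 0.440, d = 0.663.
The smallest distance is between X and Y.

X and Y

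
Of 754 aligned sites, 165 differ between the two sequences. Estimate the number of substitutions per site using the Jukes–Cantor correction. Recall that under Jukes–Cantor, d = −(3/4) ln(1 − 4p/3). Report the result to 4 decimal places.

p = 165/754 ≈ 0.218833.
d = −(3/4) ln(1 − 4p/3) = −0.75 ln(1 − 0.291777) = −0.75 ln(0.708223)
  = −0.75 × (-0.344996) = 0.258747 substitutions/site.

0.2587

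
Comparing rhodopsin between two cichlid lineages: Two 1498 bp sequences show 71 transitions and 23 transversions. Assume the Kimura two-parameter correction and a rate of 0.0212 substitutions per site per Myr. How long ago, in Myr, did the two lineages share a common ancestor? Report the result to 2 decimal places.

P = 71/1498 ≈ 0.047397 and Q = 23/1498 ≈ 0.015354.
Under the Kimura two-parameter model, d = −½ ln(1 − 2P − Q) − ¼ ln(1 − 2Q).
1 − 2P − Q = 0.889852, giving −½ ln(0.889852) = 0.058350.
1 − 2Q = 0.969292, giving −¼ ln(0.969292) = 0.007797.
d = 0.058350 + 0.007797 = 0.066147.
Under a molecular clock d = 2μt, so t = d/(2μ) = 0.066147 / (2 × 0.0212) = 1.56 Myr.

1.56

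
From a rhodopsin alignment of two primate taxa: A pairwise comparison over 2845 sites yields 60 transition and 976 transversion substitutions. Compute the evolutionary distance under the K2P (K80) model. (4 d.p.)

P = 60/2845 ≈ 0.02109 and Q = 976/2845 ≈ 0.343058.
Under the Kimura two-parameter model, d = −½ ln(1 − 2P − Q) − ¼ ln(1 − 2Q).
1 − 2P − Q = 0.614762, giving −½ ln(0.614762) = 0.243260.
1 − 2Q = 0.313884, giving −¼ ln(0.313884) = 0.289683.
d = 0.243260 + 0.289683 = 0.532943.

0.5329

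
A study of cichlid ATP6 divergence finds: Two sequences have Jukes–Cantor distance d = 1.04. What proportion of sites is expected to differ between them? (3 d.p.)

0.563

p = (3/4)(1 − e^(−4d/3)) = 0.75 × (1 − e^(-1.386667)) = 0.75 × (1 − 0.249907) = 0.562570.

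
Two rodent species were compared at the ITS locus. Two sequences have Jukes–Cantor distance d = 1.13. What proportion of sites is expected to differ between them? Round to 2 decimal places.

p = (3/4)(1 − e^(−4d/3)) = 0.75 × (1 − e^(-1.506667)) = 0.75 × (1 − 0.221647) = 0.583765.

0.58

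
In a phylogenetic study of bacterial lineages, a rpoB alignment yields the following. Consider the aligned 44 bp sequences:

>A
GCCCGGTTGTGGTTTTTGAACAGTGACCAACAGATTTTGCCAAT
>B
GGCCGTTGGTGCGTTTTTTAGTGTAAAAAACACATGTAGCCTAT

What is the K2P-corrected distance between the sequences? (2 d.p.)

0.53

Of 44 sites, 1 differences are transitions and 15 are transversions, so P = 1/44 ≈ 0.022727 and Q = 15/44 ≈ 0.340909.
Under the Kimura two-parameter model, d = −½ ln(1 − 2P − Q) − ¼ ln(1 − 2Q).
1 − 2P − Q = 0.613637, giving −½ ln(0.613637) = 0.244176.
1 − 2Q = 0.318182, giving −¼ ln(0.318182) = 0.286283.
d = 0.244176 + 0.286283 = 0.530459.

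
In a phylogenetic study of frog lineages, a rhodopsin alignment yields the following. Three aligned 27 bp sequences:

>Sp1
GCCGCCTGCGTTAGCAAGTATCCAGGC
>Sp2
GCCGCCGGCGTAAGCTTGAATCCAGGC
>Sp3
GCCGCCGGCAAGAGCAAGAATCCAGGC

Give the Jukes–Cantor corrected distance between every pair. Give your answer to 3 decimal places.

d(Sp1,Sp2) = 0.213, d(Sp1,Sp3) = 0.213, d(Sp2,Sp3) = 0.213

Sp1–Sp2: 5/27 sites differ → p ≈ 0.185185, d = −0.75 ln(1 − 0.246913) = 0.212681 ≈ 0.213.
Sp1–Sp3: 5/27 sites differ → p ≈ 0.185185, d = −0.75 ln(1 − 0.246913) = 0.212681 ≈ 0.213.
Sp2–Sp3: 5/27 sites differ → p ≈ 0.185185, d = −0.75 ln(1 − 0.246913) = 0.212681 ≈ 0.213.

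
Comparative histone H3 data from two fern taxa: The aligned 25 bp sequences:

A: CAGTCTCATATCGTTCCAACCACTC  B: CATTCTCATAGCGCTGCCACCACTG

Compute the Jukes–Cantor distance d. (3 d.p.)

0.289

The sequences differ at 6 of 25 sites (3, 11, 14, 16, 18, 25), so p = 6/25 = 0.24.
d = −(3/4) ln(1 − 4p/3) = −0.75 ln(1 − 0.32) = −0.75 ln(0.68)
  = −0.75 × (-0.385662) = 0.289247 substitutions/site.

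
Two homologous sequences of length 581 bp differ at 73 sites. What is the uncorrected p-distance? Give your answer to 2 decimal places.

p = 73/581 = 0.125645… ≈ 0.13 (to 2 d.p.).

0.13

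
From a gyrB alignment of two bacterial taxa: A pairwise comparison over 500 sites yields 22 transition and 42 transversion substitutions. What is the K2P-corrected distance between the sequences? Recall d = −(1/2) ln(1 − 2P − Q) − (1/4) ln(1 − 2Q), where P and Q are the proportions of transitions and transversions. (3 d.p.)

P = 22/500 = 0.044 and Q = 42/500 = 0.084.
Under the Kimura two-parameter model, d = −½ ln(1 − 2P − Q) − ¼ ln(1 − 2Q).
1 − 2P − Q = 0.828, giving −½ ln(0.828) = 0.094371.
1 − 2Q = 0.832, giving −¼ ln(0.832) = 0.045981.
d = 0.094371 + 0.045981 = 0.140352.

0.140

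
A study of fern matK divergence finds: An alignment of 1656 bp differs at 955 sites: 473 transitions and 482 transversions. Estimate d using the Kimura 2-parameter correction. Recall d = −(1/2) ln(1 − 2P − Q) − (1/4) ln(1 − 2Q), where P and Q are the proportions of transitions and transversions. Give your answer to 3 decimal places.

1.210

P = 473/1656 ≈ 0.285628 and Q = 482/1656 ≈ 0.291063.
Under the Kimura two-parameter model, d = −½ ln(1 − 2P − Q) − ¼ ln(1 − 2Q).
1 − 2P − Q = 0.137681, giving −½ ln(0.137681) = 0.991408.
1 − 2Q = 0.417874, giving −¼ ln(0.417874) = 0.218144.
d = 0.991408 + 0.218144 = 1.209552.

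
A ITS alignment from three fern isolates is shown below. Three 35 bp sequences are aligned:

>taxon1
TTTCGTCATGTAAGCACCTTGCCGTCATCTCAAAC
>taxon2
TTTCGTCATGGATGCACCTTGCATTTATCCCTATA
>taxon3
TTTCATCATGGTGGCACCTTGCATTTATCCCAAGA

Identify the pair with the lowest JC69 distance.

taxon1–taxon2: 9/35 differ, p = 0.257, d = 0.315.
taxon1–taxon3: 10/35 differ, p = 0.286, d = 0.360.
taxon2–taxon3: 5/35 differ, p = 0.143, d = 0.158.
The smallest distance is between taxon2 and taxon3.

taxon2 and taxon3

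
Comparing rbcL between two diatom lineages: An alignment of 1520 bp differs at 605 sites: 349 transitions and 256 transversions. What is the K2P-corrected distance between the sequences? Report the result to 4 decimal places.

0.5966

P = 349/1520 ≈ 0.229605 and Q = 256/1520 ≈ 0.168421.
Under the Kimura two-parameter model, d = −½ ln(1 − 2P − Q) − ¼ ln(1 − 2Q).
1 − 2P − Q = 0.372369, giving −½ ln(0.372369) = 0.493935.
1 − 2Q = 0.663158, giving −¼ ln(0.663158) = 0.102686.
d = 0.493935 + 0.102686 = 0.596621.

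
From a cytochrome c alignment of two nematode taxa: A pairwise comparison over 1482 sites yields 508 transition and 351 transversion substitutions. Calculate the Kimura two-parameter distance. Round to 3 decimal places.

P = 508/1482 ≈ 0.34278 and Q = 351/1482 ≈ 0.236842.
Under the Kimura two-parameter model, d = −½ ln(1 − 2P − Q) − ¼ ln(1 − 2Q).
1 − 2P − Q = 0.077598, giving −½ ln(0.077598) = 1.278107.
1 − 2Q = 0.526316, giving −¼ ln(0.526316) = 0.160463.
d = 1.278107 + 0.160463 = 1.438570.

1.439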